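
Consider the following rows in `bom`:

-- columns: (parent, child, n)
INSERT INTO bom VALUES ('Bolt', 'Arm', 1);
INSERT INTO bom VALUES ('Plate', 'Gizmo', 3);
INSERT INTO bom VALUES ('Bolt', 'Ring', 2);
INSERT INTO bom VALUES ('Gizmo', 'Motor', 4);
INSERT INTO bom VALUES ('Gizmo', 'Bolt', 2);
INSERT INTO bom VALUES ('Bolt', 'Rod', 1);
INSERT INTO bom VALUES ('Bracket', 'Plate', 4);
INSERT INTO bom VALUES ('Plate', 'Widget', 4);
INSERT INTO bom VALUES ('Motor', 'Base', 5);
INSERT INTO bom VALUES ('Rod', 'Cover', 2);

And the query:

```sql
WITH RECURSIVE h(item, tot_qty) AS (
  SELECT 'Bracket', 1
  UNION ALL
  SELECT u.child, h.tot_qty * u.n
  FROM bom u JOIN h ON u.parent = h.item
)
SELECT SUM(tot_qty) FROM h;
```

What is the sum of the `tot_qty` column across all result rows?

489

Base: (Bracket, tot_qty=1).
Iteration 1: components of {Bracket} -> Plate = 1*4 = 4.
Iteration 2: components of {Plate} -> Gizmo = 4*3 = 12, Widget = 4*4 = 16.
Iteration 3: components of {Gizmo,Widget} -> Bolt = 12*2 = 24, Motor = 12*4 = 48.
Iteration 4: components of {Bolt,Motor} -> Arm = 24*1 = 24, Base = 48*5 = 240, Ring = 24*2 = 48, Rod = 24*1 = 24.
Iteration 5: components of {Arm,Base,Ring,Rod} -> Cover = 24*2 = 48.
Iteration 6: no further components; recursion stops.
SUM(tot_qty) = 1 + 4 + 12 + 16 + 48 + 24 + 240 + 48 + 24 + 24 + 48 = 489.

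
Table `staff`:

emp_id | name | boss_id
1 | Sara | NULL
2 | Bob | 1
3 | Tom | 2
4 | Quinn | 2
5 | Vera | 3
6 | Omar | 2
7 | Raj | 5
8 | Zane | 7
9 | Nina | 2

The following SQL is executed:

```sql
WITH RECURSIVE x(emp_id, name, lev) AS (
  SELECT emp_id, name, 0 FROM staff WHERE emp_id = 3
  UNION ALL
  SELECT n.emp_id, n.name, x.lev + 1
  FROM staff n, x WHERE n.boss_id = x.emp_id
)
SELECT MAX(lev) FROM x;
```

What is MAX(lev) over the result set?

3

Base: emp_id=3 (Tom) at lev 0.
Iteration 1: rows with boss_id in {3} -> Vera (id 5, lev 1).
Iteration 2: rows with boss_id in {5} -> Raj (id 7, lev 2).
Iteration 3: rows with boss_id in {7} -> Zane (id 8, lev 3).
Iteration 4: no rows with boss_id in {8}; recursion stops.
lev values: 0, 1, 2, 3; the maximum is 3.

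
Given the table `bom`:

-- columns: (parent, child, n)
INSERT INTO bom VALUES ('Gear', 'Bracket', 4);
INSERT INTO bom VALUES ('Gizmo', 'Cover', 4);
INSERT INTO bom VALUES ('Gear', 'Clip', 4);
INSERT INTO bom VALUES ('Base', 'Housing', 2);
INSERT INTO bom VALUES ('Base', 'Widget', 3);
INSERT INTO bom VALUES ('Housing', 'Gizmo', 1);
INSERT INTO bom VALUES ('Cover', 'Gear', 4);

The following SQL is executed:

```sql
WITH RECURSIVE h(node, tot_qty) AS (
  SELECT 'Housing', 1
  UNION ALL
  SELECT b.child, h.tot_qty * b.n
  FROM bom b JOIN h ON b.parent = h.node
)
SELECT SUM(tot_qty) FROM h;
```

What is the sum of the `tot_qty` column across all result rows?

Base: (Housing, tot_qty=1).
Iteration 1: components of {Housing} -> Gizmo = 1*1 = 1.
Iteration 2: components of {Gizmo} -> Cover = 1*4 = 4.
Iteration 3: components of {Cover} -> Gear = 4*4 = 16.
Iteration 4: components of {Gear} -> Bracket = 16*4 = 64, Clip = 16*4 = 64.
Iteration 5: no further components; recursion stops.
SUM(tot_qty) = 1 + 1 + 4 + 16 + 64 + 64 = 150.

150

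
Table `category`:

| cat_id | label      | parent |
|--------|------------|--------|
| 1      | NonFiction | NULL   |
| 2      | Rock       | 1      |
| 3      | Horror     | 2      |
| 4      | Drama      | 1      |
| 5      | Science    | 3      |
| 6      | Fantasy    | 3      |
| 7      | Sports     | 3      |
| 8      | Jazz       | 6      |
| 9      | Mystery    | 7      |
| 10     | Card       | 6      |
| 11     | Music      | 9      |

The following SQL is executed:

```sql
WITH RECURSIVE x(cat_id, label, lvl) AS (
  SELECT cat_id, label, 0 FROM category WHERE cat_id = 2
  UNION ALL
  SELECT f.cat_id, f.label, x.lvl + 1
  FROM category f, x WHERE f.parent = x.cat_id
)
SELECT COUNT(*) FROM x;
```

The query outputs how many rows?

9

Base: cat_id=2 (Rock) at lvl 0.
Iteration 1: rows with parent in {2} -> Horror (id 3, lvl 1).
Iteration 2: rows with parent in {3} -> Science (id 5, lvl 2), Fantasy (id 6, lvl 2), Sports (id 7, lvl 2).
Iteration 3: rows with parent in {5,6,7} -> Jazz (id 8, lvl 3), Mystery (id 9, lvl 3), Card (id 10, lvl 3).
Iteration 4: rows with parent in {8,9,10} -> Music (id 11, lvl 4).
Iteration 5: no rows with parent in {11}; recursion stops.
Total rows emitted: 9.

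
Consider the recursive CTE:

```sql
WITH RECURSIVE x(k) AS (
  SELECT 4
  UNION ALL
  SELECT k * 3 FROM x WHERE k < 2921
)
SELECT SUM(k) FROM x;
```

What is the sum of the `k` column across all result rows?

13120

Base: k=4.
Iteration 1: 4 < 2921 holds -> k = 4 * 3 = 12.
Iteration 2: 12 < 2921 holds -> k = 12 * 3 = 36.
Iteration 3: 36 < 2921 holds -> k = 36 * 3 = 108.
Iteration 4: 108 < 2921 holds -> k = 108 * 3 = 324.
Iteration 5: 324 < 2921 holds -> k = 324 * 3 = 972.
Iteration 6: 972 < 2921 holds -> k = 972 * 3 = 2916.
Iteration 7: 2916 < 2921 holds -> k = 2916 * 3 = 8748.
Iteration 8: 8748 < 2921 fails; recursion stops.
SUM(k) = 4 + 12 + 36 + 108 + 324 + 972 + 2916 + 8748 = 13120.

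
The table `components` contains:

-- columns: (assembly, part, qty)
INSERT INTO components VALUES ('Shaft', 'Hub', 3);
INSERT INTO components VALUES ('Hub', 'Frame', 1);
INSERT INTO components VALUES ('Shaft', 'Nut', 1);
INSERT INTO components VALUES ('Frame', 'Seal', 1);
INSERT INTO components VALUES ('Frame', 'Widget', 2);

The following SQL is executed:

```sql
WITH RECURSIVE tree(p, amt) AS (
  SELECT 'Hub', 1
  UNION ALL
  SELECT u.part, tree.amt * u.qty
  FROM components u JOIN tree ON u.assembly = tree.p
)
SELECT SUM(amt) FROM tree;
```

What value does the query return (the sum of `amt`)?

Base: (Hub, amt=1).
Iteration 1: components of {Hub} -> Frame = 1*1 = 1.
Iteration 2: components of {Frame} -> Seal = 1*1 = 1, Widget = 1*2 = 2.
Iteration 3: no further components; recursion stops.
SUM(amt) = 1 + 1 + 1 + 2 = 5.

5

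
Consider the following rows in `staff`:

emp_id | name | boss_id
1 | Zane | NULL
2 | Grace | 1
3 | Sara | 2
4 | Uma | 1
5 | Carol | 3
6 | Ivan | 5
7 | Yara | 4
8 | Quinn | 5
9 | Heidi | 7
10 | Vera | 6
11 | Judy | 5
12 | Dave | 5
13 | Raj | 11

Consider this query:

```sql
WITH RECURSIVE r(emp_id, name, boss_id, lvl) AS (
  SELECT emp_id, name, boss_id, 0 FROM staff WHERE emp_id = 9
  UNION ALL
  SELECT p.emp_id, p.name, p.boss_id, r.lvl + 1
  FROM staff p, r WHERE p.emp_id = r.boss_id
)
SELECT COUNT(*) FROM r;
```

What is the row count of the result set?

Base: emp_id=9 (Heidi), boss_id=7, lvl 0.
Iteration 1: join on emp_id=7 -> Yara (id 7, boss_id=4, lvl 1).
Iteration 2: join on emp_id=4 -> Uma (id 4, boss_id=1, lvl 2).
Iteration 3: join on emp_id=1 -> Zane (id 1, boss_id=NULL, lvl 3).
Iteration 4: boss_id is NULL; no match; recursion stops.
Total rows emitted: 4.

4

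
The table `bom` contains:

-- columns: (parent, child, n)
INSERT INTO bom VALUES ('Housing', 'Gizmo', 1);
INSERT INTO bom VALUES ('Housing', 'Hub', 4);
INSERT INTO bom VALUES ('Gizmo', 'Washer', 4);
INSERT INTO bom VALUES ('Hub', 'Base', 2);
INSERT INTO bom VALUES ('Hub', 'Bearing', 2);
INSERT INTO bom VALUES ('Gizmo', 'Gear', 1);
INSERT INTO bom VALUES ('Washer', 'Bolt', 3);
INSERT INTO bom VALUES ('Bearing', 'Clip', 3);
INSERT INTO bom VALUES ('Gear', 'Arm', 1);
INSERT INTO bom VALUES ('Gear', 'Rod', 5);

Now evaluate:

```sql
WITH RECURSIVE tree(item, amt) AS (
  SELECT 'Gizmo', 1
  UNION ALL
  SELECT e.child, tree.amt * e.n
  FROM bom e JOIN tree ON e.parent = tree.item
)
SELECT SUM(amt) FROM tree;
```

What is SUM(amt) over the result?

24

Base: (Gizmo, amt=1).
Iteration 1: components of {Gizmo} -> Gear = 1*1 = 1, Washer = 1*4 = 4.
Iteration 2: components of {Gear,Washer} -> Arm = 1*1 = 1, Bolt = 4*3 = 12, Rod = 1*5 = 5.
Iteration 3: no further components; recursion stops.
SUM(amt) = 1 + 4 + 1 + 12 + 1 + 5 = 24.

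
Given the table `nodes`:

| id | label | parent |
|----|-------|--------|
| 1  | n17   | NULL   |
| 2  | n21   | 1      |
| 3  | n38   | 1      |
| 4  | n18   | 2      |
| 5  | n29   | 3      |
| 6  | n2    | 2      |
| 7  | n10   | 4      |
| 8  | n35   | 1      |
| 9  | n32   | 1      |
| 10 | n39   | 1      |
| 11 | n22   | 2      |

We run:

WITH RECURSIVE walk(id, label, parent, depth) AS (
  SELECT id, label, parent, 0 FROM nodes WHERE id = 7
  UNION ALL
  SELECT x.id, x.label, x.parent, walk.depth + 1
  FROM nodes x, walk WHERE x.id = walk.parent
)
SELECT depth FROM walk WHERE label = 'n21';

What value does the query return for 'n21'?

2

Base: id=7 (n10), parent=4, depth 0.
Iteration 1: join on id=4 -> n18 (id 4, parent=2, depth 1).
Iteration 2: join on id=2 -> n21 (id 2, parent=1, depth 2).
Iteration 3: join on id=1 -> n17 (id 1, parent=NULL, depth 3).
Iteration 4: parent is NULL; no match; recursion stops.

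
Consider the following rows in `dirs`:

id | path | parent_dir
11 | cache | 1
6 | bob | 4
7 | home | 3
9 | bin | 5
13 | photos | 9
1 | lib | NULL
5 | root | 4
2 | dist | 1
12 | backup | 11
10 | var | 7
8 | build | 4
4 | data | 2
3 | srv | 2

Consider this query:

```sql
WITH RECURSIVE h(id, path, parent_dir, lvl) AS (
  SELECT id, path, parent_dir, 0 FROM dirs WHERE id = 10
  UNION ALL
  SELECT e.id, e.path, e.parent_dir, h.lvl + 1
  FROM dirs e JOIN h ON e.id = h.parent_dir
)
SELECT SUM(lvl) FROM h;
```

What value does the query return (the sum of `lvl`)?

Base: id=10 (var), parent_dir=7, lvl 0.
Iteration 1: join on id=7 -> home (id 7, parent_dir=3, lvl 1).
Iteration 2: join on id=3 -> srv (id 3, parent_dir=2, lvl 2).
Iteration 3: join on id=2 -> dist (id 2, parent_dir=1, lvl 3).
Iteration 4: join on id=1 -> lib (id 1, parent_dir=NULL, lvl 4).
Iteration 5: parent_dir is NULL; no match; recursion stops.
SUM(lvl) = 0 + 1 + 2 + 3 + 4 = 10.

10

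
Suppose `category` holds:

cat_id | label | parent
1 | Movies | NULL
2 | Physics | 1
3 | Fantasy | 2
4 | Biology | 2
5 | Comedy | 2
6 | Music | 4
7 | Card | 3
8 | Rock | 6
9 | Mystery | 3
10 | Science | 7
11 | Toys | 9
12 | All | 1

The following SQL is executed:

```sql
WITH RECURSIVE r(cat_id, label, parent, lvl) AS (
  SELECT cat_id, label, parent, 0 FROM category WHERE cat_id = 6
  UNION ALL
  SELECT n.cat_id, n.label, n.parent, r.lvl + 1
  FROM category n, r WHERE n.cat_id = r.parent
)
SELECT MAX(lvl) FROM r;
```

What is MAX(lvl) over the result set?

3

Base: cat_id=6 (Music), parent=4, lvl 0.
Iteration 1: join on cat_id=4 -> Biology (id 4, parent=2, lvl 1).
Iteration 2: join on cat_id=2 -> Physics (id 2, parent=1, lvl 2).
Iteration 3: join on cat_id=1 -> Movies (id 1, parent=NULL, lvl 3).
Iteration 4: parent is NULL; no match; recursion stops.
lvl values: 0, 1, 2, 3; the maximum is 3.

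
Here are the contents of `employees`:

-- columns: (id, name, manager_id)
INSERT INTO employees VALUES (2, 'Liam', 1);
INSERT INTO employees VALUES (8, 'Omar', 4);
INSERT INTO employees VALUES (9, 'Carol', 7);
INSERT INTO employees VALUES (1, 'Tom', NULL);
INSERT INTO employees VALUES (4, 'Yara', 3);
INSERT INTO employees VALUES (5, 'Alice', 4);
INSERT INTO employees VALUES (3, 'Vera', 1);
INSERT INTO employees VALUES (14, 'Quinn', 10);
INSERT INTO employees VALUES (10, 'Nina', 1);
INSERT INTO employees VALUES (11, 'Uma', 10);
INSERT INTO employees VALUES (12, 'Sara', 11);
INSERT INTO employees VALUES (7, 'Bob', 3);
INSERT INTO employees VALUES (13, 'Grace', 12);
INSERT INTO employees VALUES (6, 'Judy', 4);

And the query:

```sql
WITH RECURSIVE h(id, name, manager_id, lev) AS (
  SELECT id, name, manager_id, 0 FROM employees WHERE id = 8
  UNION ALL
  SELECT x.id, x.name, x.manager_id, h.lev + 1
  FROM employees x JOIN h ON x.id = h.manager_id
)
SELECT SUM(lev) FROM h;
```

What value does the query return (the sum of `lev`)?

Base: id=8 (Omar), manager_id=4, lev 0.
Iteration 1: join on id=4 -> Yara (id 4, manager_id=3, lev 1).
Iteration 2: join on id=3 -> Vera (id 3, manager_id=1, lev 2).
Iteration 3: join on id=1 -> Tom (id 1, manager_id=NULL, lev 3).
Iteration 4: manager_id is NULL; no match; recursion stops.
SUM(lev) = 0 + 1 + 2 + 3 = 6.

6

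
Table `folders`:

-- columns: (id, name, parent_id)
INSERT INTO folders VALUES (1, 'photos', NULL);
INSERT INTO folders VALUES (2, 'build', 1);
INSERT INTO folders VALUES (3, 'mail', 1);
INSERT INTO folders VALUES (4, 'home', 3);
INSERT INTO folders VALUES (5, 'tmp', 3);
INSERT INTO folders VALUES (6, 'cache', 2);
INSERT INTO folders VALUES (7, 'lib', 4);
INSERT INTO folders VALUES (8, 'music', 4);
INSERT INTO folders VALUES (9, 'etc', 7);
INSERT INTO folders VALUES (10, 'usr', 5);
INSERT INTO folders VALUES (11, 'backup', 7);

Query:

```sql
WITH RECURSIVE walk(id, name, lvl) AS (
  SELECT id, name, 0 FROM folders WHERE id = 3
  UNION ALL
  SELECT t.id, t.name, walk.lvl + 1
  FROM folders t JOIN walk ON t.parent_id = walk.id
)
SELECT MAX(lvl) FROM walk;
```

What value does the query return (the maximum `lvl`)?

3

Base: id=3 (mail) at lvl 0.
Iteration 1: rows with parent_id in {3} -> home (id 4, lvl 1), tmp (id 5, lvl 1).
Iteration 2: rows with parent_id in {4,5} -> lib (id 7, lvl 2), music (id 8, lvl 2), usr (id 10, lvl 2).
Iteration 3: rows with parent_id in {7,8,10} -> etc (id 9, lvl 3), backup (id 11, lvl 3).
Iteration 4: no rows with parent_id in {9,11}; recursion stops.
lvl values: 0, 1, 1, 2, 2, 2, 3, 3; the maximum is 3.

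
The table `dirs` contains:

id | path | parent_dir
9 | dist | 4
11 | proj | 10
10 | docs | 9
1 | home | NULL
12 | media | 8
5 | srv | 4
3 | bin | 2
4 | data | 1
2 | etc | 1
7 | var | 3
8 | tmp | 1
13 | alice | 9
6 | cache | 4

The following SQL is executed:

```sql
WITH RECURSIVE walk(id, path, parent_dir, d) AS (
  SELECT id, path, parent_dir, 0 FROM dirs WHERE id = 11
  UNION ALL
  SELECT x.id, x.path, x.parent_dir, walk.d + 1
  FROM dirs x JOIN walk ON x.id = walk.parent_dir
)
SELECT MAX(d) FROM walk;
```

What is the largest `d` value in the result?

4

Base: id=11 (proj), parent_dir=10, d 0.
Iteration 1: join on id=10 -> docs (id 10, parent_dir=9, d 1).
Iteration 2: join on id=9 -> dist (id 9, parent_dir=4, d 2).
Iteration 3: join on id=4 -> data (id 4, parent_dir=1, d 3).
Iteration 4: join on id=1 -> home (id 1, parent_dir=NULL, d 4).
Iteration 5: parent_dir is NULL; no match; recursion stops.
d values: 0, 1, 2, 3, 4; the maximum is 4.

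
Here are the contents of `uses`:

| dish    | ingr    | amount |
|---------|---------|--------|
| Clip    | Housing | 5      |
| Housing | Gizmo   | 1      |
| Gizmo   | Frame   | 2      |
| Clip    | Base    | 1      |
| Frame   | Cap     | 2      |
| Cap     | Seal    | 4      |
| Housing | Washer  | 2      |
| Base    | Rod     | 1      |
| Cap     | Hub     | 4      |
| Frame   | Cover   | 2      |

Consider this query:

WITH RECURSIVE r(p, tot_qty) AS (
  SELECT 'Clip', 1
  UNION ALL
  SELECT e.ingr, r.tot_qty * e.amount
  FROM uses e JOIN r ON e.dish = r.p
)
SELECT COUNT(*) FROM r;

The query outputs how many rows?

11

Base: (Clip, tot_qty=1).
Iteration 1: components of {Clip} -> Base = 1*1 = 1, Housing = 1*5 = 5.
Iteration 2: components of {Base,Housing} -> Gizmo = 5*1 = 5, Rod = 1*1 = 1, Washer = 5*2 = 10.
Iteration 3: components of {Gizmo,Rod,Washer} -> Frame = 5*2 = 10.
Iteration 4: components of {Frame} -> Cap = 10*2 = 20, Cover = 10*2 = 20.
Iteration 5: components of {Cap,Cover} -> Hub = 20*4 = 80, Seal = 20*4 = 80.
Iteration 6: no further components; recursion stops.
Total rows emitted: 11.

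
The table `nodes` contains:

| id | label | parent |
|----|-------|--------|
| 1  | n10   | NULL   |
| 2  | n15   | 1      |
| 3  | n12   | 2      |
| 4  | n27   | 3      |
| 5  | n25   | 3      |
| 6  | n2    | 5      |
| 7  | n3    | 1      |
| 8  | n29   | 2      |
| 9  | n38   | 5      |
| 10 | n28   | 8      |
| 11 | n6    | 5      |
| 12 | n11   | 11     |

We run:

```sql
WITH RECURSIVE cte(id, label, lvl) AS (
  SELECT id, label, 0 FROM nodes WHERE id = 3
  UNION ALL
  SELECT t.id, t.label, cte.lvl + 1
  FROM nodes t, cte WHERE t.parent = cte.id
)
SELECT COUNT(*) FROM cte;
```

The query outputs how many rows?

Base: id=3 (n12) at lvl 0.
Iteration 1: rows with parent in {3} -> n27 (id 4, lvl 1), n25 (id 5, lvl 1).
Iteration 2: rows with parent in {4,5} -> n2 (id 6, lvl 2), n38 (id 9, lvl 2), n6 (id 11, lvl 2).
Iteration 3: rows with parent in {6,9,11} -> n11 (id 12, lvl 3).
Iteration 4: no rows with parent in {12}; recursion stops.
Total rows emitted: 7.

7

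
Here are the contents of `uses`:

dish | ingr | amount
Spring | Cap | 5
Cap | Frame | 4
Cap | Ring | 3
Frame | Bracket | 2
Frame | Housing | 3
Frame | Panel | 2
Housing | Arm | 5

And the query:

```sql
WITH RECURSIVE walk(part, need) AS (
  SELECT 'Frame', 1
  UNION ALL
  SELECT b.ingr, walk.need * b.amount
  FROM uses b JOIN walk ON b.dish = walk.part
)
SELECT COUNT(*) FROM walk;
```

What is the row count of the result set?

Base: (Frame, need=1).
Iteration 1: components of {Frame} -> Bracket = 1*2 = 2, Housing = 1*3 = 3, Panel = 1*2 = 2.
Iteration 2: components of {Bracket,Housing,Panel} -> Arm = 3*5 = 15.
Iteration 3: no further components; recursion stops.
Total rows emitted: 5.

5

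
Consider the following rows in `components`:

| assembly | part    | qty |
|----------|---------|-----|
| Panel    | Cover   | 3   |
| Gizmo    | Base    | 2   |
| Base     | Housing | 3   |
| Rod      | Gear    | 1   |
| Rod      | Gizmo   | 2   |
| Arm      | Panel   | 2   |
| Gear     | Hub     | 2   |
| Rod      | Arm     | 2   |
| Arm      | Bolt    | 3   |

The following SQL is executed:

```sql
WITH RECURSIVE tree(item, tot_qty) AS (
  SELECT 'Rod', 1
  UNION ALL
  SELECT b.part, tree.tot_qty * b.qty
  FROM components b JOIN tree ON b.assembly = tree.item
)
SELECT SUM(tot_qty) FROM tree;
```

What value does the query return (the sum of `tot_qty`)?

Base: (Rod, tot_qty=1).
Iteration 1: components of {Rod} -> Arm = 1*2 = 2, Gear = 1*1 = 1, Gizmo = 1*2 = 2.
Iteration 2: components of {Arm,Gear,Gizmo} -> Base = 2*2 = 4, Bolt = 2*3 = 6, Hub = 1*2 = 2, Panel = 2*2 = 4.
Iteration 3: components of {Base,Bolt,Hub,Panel} -> Cover = 4*3 = 12, Housing = 4*3 = 12.
Iteration 4: no further components; recursion stops.
SUM(tot_qty) = 1 + 2 + 1 + 2 + 4 + 2 + 4 + 6 + 12 + 12 = 46.

46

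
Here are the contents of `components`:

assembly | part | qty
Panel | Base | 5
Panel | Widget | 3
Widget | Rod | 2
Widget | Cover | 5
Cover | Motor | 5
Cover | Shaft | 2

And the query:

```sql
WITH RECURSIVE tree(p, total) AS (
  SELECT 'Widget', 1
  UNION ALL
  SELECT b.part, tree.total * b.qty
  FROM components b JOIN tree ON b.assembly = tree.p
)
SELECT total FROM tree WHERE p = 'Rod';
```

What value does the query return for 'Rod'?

2

Base: (Widget, total=1).
Iteration 1: components of {Widget} -> Cover = 1*5 = 5, Rod = 1*2 = 2.
Iteration 2: components of {Cover,Rod} -> Motor = 5*5 = 25, Shaft = 5*2 = 10.
Iteration 3: no further components; recursion stops.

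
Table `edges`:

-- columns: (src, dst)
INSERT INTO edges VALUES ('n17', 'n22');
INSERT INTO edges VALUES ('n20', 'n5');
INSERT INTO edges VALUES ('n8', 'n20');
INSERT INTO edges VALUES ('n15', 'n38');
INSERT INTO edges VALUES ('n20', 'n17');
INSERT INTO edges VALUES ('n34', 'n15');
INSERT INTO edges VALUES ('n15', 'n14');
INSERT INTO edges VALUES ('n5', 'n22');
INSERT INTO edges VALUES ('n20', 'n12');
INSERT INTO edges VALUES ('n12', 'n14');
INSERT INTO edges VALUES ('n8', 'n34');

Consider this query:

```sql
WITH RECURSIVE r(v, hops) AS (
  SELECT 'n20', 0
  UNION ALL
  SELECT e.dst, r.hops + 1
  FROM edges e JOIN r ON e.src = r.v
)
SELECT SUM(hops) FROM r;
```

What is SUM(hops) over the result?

Base: (n20, hops=0).
Iteration 1: edges from {n20} -> (n12, hops=1), (n17, hops=1), (n5, hops=1).
Iteration 2: edges from {n12,n17,n5} -> (n14, hops=2), (n22, hops=2) x2. [UNION ALL keeps all 3 new rows, including repeats]
Iteration 3: no outgoing edges from {n14,n22}; recursion stops.
SUM(hops) = 0 + 1 + 1 + 1 + 2 + 2 + 2 = 9.

9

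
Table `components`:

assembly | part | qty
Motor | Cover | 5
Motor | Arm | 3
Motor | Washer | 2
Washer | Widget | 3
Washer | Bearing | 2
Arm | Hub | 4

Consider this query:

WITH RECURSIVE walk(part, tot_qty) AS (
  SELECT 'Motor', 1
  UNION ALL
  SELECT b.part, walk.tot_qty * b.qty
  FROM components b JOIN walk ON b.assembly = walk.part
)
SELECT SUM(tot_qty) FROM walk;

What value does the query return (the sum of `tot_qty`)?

33

Base: (Motor, tot_qty=1).
Iteration 1: components of {Motor} -> Arm = 1*3 = 3, Cover = 1*5 = 5, Washer = 1*2 = 2.
Iteration 2: components of {Arm,Cover,Washer} -> Bearing = 2*2 = 4, Hub = 3*4 = 12, Widget = 2*3 = 6.
Iteration 3: no further components; recursion stops.
SUM(tot_qty) = 1 + 2 + 5 + 3 + 6 + 4 + 12 = 33.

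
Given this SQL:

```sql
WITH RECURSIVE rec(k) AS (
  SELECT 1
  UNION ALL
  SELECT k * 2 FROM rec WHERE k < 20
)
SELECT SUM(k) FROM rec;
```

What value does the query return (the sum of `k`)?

63

Base: k=1.
Iteration 1: 1 < 20 holds -> k = 1 * 2 = 2.
Iteration 2: 2 < 20 holds -> k = 2 * 2 = 4.
Iteration 3: 4 < 20 holds -> k = 4 * 2 = 8.
Iteration 4: 8 < 20 holds -> k = 8 * 2 = 16.
Iteration 5: 16 < 20 holds -> k = 16 * 2 = 32.
Iteration 6: 32 < 20 fails; recursion stops.
SUM(k) = 1 + 2 + 4 + 8 + 16 + 32 = 63.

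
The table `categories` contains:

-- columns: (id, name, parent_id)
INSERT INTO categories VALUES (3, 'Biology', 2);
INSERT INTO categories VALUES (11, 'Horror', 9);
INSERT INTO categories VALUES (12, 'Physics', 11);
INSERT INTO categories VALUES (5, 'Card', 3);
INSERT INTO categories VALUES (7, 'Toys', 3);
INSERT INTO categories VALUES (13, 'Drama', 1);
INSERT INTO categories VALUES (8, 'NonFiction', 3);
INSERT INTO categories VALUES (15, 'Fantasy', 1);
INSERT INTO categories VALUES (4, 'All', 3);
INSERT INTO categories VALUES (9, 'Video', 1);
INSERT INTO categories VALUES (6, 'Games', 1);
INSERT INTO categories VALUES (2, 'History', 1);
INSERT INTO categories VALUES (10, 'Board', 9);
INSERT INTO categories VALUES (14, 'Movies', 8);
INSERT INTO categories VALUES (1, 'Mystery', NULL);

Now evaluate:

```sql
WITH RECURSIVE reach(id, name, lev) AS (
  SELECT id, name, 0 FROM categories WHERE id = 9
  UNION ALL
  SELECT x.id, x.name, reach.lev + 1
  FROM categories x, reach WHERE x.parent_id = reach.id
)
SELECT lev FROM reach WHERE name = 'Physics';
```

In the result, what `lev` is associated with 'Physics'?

2

Base: id=9 (Video) at lev 0.
Iteration 1: rows with parent_id in {9} -> Board (id 10, lev 1), Horror (id 11, lev 1).
Iteration 2: rows with parent_id in {10,11} -> Physics (id 12, lev 2).
Iteration 3: no rows with parent_id in {12}; recursion stops.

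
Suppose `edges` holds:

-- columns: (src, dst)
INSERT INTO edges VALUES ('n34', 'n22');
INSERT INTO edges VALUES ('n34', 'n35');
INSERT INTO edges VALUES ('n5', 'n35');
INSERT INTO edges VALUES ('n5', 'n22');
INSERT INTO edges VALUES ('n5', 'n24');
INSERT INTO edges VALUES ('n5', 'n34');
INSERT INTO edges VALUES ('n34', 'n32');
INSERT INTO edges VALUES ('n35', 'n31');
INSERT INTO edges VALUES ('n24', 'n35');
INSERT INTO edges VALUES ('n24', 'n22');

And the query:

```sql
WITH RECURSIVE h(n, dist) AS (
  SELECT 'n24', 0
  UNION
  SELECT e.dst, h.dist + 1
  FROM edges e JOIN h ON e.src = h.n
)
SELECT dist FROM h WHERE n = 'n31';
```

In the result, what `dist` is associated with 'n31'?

2

Base: (n24, dist=0).
Iteration 1: edges from {n24} -> (n22, dist=1), (n35, dist=1).
Iteration 2: edges from {n22,n35} -> (n31, dist=2).
Iteration 3: no outgoing edges from {n31}; recursion stops.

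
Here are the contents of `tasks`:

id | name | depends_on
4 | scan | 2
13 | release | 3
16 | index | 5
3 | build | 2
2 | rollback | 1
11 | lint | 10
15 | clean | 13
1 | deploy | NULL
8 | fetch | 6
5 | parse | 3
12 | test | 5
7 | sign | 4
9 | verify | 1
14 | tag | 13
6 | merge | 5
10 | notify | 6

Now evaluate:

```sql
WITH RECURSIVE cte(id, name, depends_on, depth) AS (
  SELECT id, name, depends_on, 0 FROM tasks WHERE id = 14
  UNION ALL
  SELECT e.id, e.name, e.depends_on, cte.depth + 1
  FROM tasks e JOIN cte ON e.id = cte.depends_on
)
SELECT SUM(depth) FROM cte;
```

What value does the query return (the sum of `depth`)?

10

Base: id=14 (tag), depends_on=13, depth 0.
Iteration 1: join on id=13 -> release (id 13, depends_on=3, depth 1).
Iteration 2: join on id=3 -> build (id 3, depends_on=2, depth 2).
Iteration 3: join on id=2 -> rollback (id 2, depends_on=1, depth 3).
Iteration 4: join on id=1 -> deploy (id 1, depends_on=NULL, depth 4).
Iteration 5: depends_on is NULL; no match; recursion stops.
SUM(depth) = 0 + 1 + 2 + 3 + 4 = 10.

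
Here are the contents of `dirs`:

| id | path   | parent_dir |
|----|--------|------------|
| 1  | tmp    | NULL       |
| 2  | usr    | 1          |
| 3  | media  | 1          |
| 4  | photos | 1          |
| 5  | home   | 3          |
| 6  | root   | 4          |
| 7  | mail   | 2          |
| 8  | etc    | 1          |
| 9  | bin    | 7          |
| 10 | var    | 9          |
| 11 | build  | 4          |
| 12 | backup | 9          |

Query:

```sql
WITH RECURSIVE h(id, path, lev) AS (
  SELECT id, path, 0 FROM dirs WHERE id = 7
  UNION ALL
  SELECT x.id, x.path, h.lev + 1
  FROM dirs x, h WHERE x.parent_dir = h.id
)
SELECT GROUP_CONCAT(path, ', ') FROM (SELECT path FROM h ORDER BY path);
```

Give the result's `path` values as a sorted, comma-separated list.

backup, bin, mail, var

Base: id=7 (mail) at lev 0.
Iteration 1: rows with parent_dir in {7} -> bin (id 9, lev 1).
Iteration 2: rows with parent_dir in {9} -> var (id 10, lev 2), backup (id 12, lev 2).
Iteration 3: no rows with parent_dir in {10,12}; recursion stops.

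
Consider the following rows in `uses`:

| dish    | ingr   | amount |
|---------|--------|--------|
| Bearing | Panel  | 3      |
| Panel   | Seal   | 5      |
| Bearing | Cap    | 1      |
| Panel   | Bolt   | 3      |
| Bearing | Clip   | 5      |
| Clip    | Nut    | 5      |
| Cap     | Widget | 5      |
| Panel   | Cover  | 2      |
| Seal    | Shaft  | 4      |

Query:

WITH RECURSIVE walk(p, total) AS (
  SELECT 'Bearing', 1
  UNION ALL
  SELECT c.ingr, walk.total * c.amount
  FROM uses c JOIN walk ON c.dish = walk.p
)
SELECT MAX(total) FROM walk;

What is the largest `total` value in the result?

Base: (Bearing, total=1).
Iteration 1: components of {Bearing} -> Cap = 1*1 = 1, Clip = 1*5 = 5, Panel = 1*3 = 3.
Iteration 2: components of {Cap,Clip,Panel} -> Bolt = 3*3 = 9, Cover = 3*2 = 6, Nut = 5*5 = 25, Seal = 3*5 = 15, Widget = 1*5 = 5.
Iteration 3: components of {Bolt,Cover,Nut,Seal,Widget} -> Shaft = 15*4 = 60.
Iteration 4: no further components; recursion stops.
total values: 1, 3, 1, 5, 15, 9, 6, 5, 25, 60; the maximum is 60.

60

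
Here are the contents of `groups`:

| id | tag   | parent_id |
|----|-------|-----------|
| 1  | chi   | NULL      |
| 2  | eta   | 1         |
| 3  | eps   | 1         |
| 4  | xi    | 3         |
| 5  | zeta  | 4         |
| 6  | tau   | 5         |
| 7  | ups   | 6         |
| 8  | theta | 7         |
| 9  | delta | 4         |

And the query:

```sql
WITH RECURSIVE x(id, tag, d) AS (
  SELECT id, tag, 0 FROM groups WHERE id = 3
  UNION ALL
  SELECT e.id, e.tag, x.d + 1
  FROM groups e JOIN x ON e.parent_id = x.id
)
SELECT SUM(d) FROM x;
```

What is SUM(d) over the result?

17

Base: id=3 (eps) at d 0.
Iteration 1: rows with parent_id in {3} -> xi (id 4, d 1).
Iteration 2: rows with parent_id in {4} -> zeta (id 5, d 2), delta (id 9, d 2).
Iteration 3: rows with parent_id in {5,9} -> tau (id 6, d 3).
Iteration 4: rows with parent_id in {6} -> ups (id 7, d 4).
Iteration 5: rows with parent_id in {7} -> theta (id 8, d 5).
Iteration 6: no rows with parent_id in {8}; recursion stops.
SUM(d) = 0 + 1 + 2 + 2 + 3 + 4 + 5 = 17.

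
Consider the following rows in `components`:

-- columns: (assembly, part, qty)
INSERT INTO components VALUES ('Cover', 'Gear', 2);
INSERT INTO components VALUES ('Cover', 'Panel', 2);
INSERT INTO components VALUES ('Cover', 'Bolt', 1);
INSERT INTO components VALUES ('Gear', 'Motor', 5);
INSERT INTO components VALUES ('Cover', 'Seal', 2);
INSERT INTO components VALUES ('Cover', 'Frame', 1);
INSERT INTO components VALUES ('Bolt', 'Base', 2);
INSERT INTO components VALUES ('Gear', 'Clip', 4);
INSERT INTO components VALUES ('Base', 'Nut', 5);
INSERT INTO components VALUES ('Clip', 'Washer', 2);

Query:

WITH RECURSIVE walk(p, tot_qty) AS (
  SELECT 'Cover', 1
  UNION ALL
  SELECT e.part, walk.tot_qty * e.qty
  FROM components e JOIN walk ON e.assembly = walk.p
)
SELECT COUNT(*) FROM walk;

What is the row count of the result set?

11

Base: (Cover, tot_qty=1).
Iteration 1: components of {Cover} -> Bolt = 1*1 = 1, Frame = 1*1 = 1, Gear = 1*2 = 2, Panel = 1*2 = 2, Seal = 1*2 = 2.
Iteration 2: components of {Bolt,Frame,Gear,Panel,Seal} -> Base = 1*2 = 2, Clip = 2*4 = 8, Motor = 2*5 = 10.
Iteration 3: components of {Base,Clip,Motor} -> Nut = 2*5 = 10, Washer = 8*2 = 16.
Iteration 4: no further components; recursion stops.
Total rows emitted: 11.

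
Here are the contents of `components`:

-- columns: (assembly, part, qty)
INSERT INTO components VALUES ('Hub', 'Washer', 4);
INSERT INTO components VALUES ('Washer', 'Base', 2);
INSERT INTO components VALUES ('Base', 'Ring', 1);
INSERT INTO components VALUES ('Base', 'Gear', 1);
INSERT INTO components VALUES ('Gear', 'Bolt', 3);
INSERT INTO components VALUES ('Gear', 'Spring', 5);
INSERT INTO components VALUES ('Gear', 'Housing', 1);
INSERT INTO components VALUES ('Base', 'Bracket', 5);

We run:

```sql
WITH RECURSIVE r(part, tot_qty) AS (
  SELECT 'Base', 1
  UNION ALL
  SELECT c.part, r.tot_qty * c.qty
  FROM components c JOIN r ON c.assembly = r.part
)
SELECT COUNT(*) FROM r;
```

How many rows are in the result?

7

Base: (Base, tot_qty=1).
Iteration 1: components of {Base} -> Bracket = 1*5 = 5, Gear = 1*1 = 1, Ring = 1*1 = 1.
Iteration 2: components of {Bracket,Gear,Ring} -> Bolt = 1*3 = 3, Housing = 1*1 = 1, Spring = 1*5 = 5.
Iteration 3: no further components; recursion stops.
Total rows emitted: 7.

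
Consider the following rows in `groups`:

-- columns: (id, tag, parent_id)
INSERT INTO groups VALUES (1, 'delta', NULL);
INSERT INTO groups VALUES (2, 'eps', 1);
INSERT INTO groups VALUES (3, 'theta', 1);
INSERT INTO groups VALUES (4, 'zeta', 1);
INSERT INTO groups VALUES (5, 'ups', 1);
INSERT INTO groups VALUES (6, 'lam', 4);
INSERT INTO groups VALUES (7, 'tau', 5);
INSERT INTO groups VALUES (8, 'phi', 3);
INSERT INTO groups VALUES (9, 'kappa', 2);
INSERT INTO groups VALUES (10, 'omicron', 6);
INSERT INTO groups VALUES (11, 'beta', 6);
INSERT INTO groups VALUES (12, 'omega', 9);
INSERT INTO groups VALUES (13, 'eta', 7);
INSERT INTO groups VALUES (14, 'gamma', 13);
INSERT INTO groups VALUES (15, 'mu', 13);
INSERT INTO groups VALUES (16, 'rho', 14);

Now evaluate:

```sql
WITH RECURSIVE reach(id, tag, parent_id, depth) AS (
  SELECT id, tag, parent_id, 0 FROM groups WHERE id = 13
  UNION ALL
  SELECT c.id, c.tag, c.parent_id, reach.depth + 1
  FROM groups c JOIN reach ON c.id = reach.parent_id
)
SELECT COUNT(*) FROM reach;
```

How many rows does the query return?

Base: id=13 (eta), parent_id=7, depth 0.
Iteration 1: join on id=7 -> tau (id 7, parent_id=5, depth 1).
Iteration 2: join on id=5 -> ups (id 5, parent_id=1, depth 2).
Iteration 3: join on id=1 -> delta (id 1, parent_id=NULL, depth 3).
Iteration 4: parent_id is NULL; no match; recursion stops.
Total rows emitted: 4.

4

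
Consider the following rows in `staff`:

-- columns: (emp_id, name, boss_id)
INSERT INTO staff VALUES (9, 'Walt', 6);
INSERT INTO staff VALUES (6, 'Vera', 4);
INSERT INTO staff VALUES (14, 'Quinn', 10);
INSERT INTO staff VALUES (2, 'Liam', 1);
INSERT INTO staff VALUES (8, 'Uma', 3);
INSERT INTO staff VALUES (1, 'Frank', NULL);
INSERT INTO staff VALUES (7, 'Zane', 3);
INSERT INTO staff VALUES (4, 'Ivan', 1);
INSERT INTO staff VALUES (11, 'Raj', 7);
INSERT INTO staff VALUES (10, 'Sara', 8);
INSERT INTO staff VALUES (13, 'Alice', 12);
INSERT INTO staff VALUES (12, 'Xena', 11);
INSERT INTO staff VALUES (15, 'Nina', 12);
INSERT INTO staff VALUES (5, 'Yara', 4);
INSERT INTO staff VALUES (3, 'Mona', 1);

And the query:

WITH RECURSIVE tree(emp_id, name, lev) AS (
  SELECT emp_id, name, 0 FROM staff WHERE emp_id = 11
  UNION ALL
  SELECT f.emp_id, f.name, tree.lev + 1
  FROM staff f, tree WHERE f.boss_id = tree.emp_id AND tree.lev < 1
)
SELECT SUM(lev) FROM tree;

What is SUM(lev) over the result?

1

Base: emp_id=11 (Raj) at lev 0.
Iteration 1: rows with boss_id in {11} -> Xena (id 12, lev 1).
Iteration 2: lev < 1 fails for all current rows; recursion stops.
SUM(lev) = 0 + 1 = 1.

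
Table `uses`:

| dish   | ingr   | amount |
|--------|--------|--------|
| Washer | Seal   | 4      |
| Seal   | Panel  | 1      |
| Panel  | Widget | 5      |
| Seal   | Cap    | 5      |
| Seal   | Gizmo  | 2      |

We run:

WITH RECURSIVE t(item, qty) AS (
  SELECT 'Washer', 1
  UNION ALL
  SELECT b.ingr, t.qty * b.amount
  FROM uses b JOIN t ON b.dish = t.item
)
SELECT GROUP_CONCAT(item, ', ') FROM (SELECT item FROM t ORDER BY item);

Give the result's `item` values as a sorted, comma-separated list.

Cap, Gizmo, Panel, Seal, Washer, Widget

Base: (Washer, qty=1).
Iteration 1: components of {Washer} -> Seal = 1*4 = 4.
Iteration 2: components of {Seal} -> Cap = 4*5 = 20, Gizmo = 4*2 = 8, Panel = 4*1 = 4.
Iteration 3: components of {Cap,Gizmo,Panel} -> Widget = 4*5 = 20.
Iteration 4: no further components; recursion stops.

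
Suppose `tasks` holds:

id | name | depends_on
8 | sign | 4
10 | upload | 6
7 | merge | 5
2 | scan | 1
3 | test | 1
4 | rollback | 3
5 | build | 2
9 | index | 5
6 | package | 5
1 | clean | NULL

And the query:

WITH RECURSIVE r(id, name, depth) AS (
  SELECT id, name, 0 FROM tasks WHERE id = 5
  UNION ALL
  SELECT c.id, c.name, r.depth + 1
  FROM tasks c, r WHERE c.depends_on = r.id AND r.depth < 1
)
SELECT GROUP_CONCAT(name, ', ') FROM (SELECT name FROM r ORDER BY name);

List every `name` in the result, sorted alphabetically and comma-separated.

build, index, merge, package

Base: id=5 (build) at depth 0.
Iteration 1: rows with depends_on in {5} -> package (id 6, depth 1), merge (id 7, depth 1), index (id 9, depth 1).
Iteration 2: depth < 1 fails for all current rows; recursion stops.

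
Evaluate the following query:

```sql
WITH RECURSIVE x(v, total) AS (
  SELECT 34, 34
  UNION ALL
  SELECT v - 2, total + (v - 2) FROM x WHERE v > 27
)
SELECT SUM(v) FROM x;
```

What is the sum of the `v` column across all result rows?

Base: v=34, total=34.
Iteration 1: 34 > 27 holds -> v = 34 - 2 = 32, total = 34 + 32 = 66.
Iteration 2: 32 > 27 holds -> v = 32 - 2 = 30, total = 66 + 30 = 96.
Iteration 3: 30 > 27 holds -> v = 30 - 2 = 28, total = 96 + 28 = 124.
Iteration 4: 28 > 27 holds -> v = 28 - 2 = 26, total = 124 + 26 = 150.
Iteration 5: 26 > 27 fails; recursion stops.
SUM(v) = 34 + 32 + 30 + 28 + 26 = 150.

150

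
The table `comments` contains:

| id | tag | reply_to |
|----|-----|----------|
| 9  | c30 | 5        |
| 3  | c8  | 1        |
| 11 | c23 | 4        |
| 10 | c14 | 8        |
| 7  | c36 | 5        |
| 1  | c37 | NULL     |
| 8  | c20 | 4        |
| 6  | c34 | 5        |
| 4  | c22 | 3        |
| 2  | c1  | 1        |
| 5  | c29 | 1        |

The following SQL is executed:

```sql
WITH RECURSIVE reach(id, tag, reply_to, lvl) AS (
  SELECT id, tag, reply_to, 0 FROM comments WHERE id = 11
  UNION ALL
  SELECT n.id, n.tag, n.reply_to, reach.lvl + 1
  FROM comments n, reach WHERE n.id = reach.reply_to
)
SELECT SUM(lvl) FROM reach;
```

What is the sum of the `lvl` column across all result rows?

6

Base: id=11 (c23), reply_to=4, lvl 0.
Iteration 1: join on id=4 -> c22 (id 4, reply_to=3, lvl 1).
Iteration 2: join on id=3 -> c8 (id 3, reply_to=1, lvl 2).
Iteration 3: join on id=1 -> c37 (id 1, reply_to=NULL, lvl 3).
Iteration 4: reply_to is NULL; no match; recursion stops.
SUM(lvl) = 0 + 1 + 2 + 3 = 6.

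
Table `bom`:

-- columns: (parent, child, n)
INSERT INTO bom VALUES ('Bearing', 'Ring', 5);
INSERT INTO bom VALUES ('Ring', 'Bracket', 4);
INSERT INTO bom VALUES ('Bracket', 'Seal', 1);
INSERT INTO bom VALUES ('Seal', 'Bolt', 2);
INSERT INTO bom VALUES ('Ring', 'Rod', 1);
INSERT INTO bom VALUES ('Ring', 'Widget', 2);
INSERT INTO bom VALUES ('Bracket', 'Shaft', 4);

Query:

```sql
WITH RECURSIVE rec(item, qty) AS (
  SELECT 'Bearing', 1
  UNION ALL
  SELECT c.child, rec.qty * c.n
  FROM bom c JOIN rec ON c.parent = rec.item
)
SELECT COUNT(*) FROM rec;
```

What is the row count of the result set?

Base: (Bearing, qty=1).
Iteration 1: components of {Bearing} -> Ring = 1*5 = 5.
Iteration 2: components of {Ring} -> Bracket = 5*4 = 20, Rod = 5*1 = 5, Widget = 5*2 = 10.
Iteration 3: components of {Bracket,Rod,Widget} -> Seal = 20*1 = 20, Shaft = 20*4 = 80.
Iteration 4: components of {Seal,Shaft} -> Bolt = 20*2 = 40.
Iteration 5: no further components; recursion stops.
Total rows emitted: 8.

8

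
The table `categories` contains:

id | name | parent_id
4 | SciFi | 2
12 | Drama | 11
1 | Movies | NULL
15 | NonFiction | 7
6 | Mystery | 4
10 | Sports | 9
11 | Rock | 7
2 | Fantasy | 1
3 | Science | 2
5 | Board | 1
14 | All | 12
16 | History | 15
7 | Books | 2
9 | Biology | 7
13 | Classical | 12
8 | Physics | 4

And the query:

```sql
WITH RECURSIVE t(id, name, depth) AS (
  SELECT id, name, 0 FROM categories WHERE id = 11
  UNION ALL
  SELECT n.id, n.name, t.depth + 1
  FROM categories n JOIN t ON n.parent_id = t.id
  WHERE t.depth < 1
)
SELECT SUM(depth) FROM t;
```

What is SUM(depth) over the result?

Base: id=11 (Rock) at depth 0.
Iteration 1: rows with parent_id in {11} -> Drama (id 12, depth 1).
Iteration 2: depth < 1 fails for all current rows; recursion stops.
SUM(depth) = 0 + 1 = 1.

1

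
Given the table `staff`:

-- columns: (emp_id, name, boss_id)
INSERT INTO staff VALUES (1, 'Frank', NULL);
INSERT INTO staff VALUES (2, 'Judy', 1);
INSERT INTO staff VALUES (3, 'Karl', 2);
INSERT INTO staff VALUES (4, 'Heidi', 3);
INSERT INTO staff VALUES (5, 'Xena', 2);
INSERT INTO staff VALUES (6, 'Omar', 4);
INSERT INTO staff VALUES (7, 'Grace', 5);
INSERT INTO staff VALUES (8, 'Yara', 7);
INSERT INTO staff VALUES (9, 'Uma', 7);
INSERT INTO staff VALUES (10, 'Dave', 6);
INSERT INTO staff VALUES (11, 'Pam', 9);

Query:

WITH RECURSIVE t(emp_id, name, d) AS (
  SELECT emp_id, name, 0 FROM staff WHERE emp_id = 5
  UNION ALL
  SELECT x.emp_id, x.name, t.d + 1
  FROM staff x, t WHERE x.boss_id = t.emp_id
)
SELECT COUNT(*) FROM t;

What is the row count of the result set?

Base: emp_id=5 (Xena) at d 0.
Iteration 1: rows with boss_id in {5} -> Grace (id 7, d 1).
Iteration 2: rows with boss_id in {7} -> Yara (id 8, d 2), Uma (id 9, d 2).
Iteration 3: rows with boss_id in {8,9} -> Pam (id 11, d 3).
Iteration 4: no rows with boss_id in {11}; recursion stops.
Total rows emitted: 5.

5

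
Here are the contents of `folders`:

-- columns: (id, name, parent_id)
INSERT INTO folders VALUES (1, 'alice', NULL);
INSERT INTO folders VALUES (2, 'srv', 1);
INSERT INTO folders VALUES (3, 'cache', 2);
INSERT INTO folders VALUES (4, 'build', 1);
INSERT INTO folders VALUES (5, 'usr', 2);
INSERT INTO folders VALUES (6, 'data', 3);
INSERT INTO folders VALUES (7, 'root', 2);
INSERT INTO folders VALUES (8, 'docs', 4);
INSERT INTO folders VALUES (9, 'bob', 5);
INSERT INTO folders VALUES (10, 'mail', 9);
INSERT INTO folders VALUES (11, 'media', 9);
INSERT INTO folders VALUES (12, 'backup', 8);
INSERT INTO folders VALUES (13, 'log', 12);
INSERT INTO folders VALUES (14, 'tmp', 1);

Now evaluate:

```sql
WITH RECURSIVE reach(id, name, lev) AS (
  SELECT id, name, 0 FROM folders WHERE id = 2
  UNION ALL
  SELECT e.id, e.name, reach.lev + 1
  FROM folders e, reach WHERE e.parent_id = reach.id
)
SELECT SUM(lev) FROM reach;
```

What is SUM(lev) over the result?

Base: id=2 (srv) at lev 0.
Iteration 1: rows with parent_id in {2} -> cache (id 3, lev 1), usr (id 5, lev 1), root (id 7, lev 1).
Iteration 2: rows with parent_id in {3,5,7} -> data (id 6, lev 2), bob (id 9, lev 2).
Iteration 3: rows with parent_id in {6,9} -> mail (id 10, lev 3), media (id 11, lev 3).
Iteration 4: no rows with parent_id in {10,11}; recursion stops.
SUM(lev) = 0 + 1 + 1 + 1 + 2 + 2 + 3 + 3 = 13.

13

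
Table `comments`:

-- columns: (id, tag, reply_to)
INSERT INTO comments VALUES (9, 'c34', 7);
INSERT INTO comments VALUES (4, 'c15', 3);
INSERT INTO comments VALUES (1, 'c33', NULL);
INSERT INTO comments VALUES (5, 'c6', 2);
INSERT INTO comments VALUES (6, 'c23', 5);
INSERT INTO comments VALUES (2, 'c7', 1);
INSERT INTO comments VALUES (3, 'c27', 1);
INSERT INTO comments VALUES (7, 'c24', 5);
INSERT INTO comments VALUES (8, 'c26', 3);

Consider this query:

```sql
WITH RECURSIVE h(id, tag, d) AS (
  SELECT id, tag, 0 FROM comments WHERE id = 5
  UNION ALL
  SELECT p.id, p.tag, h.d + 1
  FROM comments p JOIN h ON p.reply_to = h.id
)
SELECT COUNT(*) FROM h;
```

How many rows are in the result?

Base: id=5 (c6) at d 0.
Iteration 1: rows with reply_to in {5} -> c23 (id 6, d 1), c24 (id 7, d 1).
Iteration 2: rows with reply_to in {6,7} -> c34 (id 9, d 2).
Iteration 3: no rows with reply_to in {9}; recursion stops.
Total rows emitted: 4.

4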